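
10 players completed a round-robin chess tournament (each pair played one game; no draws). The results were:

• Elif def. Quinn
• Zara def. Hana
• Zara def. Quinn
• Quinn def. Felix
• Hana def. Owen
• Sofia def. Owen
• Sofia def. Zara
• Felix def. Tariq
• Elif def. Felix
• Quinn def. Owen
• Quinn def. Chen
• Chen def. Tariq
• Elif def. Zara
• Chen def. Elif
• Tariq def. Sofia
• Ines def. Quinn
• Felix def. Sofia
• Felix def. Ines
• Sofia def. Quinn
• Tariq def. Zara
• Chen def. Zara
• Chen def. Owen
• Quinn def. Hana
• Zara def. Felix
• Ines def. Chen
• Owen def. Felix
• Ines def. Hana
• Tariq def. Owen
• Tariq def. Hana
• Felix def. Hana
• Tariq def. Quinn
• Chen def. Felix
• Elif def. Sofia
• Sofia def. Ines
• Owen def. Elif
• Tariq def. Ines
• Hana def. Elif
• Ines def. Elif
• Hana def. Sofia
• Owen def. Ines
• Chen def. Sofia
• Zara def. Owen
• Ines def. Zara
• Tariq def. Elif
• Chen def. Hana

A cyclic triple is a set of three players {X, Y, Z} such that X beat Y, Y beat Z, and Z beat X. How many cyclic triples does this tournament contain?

Win totals: Sofia 4, Zara 4, Quinn 4, Ines 5, Hana 3, Chen 7, Owen 3, Felix 4, Elif 4, Tariq 7.
A player with w wins dominates both others in C(w,2) triples; summing gives 6 + 6 + 6 + 10 + 3 + 21 + 3 + 6 + 6 + 21 = 88 transitive triples.
Total triples C(10,3) = 120, so cyclic triples = 120 − 88 = 32.

32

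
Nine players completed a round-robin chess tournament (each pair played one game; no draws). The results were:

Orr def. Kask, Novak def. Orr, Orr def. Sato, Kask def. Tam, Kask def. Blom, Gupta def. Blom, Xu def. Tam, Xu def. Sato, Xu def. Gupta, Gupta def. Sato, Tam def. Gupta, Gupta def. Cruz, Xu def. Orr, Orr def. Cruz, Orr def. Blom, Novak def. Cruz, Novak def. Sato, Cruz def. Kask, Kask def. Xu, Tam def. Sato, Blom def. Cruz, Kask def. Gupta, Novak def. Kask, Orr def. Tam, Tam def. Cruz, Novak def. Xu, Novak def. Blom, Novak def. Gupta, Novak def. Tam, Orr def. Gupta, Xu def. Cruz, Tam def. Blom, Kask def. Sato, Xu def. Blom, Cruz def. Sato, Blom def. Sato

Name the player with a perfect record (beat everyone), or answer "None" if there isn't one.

Novak has 8 wins out of 8 opponents — a perfect record.

Novak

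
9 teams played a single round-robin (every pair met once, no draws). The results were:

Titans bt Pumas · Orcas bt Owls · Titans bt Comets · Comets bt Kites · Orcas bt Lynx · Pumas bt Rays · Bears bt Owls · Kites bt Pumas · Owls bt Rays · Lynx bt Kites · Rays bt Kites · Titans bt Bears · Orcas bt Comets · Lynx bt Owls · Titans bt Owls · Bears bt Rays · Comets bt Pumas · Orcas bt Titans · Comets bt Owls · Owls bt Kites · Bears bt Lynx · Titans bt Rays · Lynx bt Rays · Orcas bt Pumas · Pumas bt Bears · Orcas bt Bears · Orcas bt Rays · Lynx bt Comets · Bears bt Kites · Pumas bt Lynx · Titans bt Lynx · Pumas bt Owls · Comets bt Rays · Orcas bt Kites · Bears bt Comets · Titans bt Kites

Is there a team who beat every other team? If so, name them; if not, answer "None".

Orcas

Orcas has 8 wins out of 8 opponents — a perfect record.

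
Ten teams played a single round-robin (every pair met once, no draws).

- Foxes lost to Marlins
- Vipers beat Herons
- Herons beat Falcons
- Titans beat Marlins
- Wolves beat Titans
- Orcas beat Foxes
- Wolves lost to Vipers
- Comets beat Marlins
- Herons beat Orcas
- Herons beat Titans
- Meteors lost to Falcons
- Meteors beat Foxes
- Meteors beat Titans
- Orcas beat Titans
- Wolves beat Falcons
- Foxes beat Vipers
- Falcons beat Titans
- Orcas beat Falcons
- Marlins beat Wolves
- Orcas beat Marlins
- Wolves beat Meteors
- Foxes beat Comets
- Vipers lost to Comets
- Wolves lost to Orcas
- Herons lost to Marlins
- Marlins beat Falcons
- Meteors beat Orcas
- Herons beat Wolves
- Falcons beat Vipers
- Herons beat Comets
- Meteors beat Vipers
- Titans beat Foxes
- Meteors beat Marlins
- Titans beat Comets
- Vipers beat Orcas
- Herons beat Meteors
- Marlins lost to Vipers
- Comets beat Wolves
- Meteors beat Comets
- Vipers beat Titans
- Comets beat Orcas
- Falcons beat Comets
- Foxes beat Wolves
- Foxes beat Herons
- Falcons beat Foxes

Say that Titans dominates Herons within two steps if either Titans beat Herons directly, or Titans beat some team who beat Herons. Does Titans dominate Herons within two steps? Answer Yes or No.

Yes

Titans did not beat Herons directly.
Titans beat Marlins, Foxes, Comets. Of those, Marlins beat Herons.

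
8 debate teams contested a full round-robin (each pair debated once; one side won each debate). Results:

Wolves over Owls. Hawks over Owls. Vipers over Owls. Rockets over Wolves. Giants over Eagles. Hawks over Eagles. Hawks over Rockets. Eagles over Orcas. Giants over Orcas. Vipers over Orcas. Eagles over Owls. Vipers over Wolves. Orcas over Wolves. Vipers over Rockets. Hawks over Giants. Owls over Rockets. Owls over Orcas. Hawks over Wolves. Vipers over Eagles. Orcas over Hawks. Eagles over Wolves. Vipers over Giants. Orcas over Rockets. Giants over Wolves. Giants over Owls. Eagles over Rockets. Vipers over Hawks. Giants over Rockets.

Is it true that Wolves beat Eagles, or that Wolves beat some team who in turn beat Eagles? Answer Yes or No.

No

Wolves did not beat Eagles directly.
Wolves beat Owls, but each of them lost to Eagles. No two-step path.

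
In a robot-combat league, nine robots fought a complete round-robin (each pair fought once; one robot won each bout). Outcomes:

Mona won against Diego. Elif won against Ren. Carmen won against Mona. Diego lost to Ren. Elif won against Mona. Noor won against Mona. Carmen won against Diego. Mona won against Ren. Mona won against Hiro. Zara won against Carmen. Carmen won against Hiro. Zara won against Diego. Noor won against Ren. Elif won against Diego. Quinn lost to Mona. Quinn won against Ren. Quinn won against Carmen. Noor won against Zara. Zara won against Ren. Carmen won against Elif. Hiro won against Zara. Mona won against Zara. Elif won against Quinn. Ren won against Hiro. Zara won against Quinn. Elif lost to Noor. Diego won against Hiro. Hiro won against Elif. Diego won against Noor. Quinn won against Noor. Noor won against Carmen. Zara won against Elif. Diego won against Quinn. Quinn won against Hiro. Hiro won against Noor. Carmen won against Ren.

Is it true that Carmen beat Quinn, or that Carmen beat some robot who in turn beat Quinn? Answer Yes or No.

Carmen did not beat Quinn directly.
Carmen beat Elif, Diego, Hiro, Mona, Ren. Of those, Elif beat Quinn.

Yes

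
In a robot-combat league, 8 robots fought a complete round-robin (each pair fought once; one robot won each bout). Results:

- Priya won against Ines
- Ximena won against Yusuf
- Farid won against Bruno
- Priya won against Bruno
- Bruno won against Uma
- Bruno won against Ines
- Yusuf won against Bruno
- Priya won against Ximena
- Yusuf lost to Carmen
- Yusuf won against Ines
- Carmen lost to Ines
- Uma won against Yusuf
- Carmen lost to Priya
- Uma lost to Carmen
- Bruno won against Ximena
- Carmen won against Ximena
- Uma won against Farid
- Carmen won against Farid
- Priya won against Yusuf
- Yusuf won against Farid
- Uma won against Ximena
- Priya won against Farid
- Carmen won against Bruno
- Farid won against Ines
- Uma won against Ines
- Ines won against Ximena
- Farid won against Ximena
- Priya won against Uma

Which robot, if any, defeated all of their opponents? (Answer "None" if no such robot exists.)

Priya

Priya has 7 wins out of 7 opponents — a perfect record.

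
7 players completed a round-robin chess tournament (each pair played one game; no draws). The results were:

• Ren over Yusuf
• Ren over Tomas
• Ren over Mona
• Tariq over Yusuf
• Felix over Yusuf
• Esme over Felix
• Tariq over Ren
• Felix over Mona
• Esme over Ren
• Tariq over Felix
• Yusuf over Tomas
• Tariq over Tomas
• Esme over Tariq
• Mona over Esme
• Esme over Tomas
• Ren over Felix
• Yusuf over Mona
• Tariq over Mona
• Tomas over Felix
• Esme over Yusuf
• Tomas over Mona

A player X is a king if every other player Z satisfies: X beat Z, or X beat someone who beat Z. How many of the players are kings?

Mona reaches everyone (king).
Tariq reaches everyone (king).
Ren cannot reach Tariq in two steps.
Felix cannot reach Tariq, Ren in two steps.
Yusuf cannot reach Tariq, Ren in two steps.
Esme reaches everyone (king).
Tomas cannot reach Tariq, Ren in two steps.
Kings: Mona, Tariq, Esme — 3.

3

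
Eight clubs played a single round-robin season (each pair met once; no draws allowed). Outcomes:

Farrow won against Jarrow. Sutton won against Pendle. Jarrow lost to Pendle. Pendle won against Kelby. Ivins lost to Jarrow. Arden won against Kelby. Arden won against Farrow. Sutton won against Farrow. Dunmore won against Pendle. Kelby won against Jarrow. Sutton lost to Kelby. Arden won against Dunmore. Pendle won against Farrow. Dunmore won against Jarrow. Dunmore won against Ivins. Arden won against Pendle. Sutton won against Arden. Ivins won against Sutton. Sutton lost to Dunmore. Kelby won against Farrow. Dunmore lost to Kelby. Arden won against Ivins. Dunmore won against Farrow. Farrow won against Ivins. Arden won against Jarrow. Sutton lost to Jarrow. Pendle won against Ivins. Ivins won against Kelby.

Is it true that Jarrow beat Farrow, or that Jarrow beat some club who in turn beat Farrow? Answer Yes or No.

Jarrow did not beat Farrow directly.
Jarrow beat Ivins, Sutton. Of those, Sutton beat Farrow.

Yes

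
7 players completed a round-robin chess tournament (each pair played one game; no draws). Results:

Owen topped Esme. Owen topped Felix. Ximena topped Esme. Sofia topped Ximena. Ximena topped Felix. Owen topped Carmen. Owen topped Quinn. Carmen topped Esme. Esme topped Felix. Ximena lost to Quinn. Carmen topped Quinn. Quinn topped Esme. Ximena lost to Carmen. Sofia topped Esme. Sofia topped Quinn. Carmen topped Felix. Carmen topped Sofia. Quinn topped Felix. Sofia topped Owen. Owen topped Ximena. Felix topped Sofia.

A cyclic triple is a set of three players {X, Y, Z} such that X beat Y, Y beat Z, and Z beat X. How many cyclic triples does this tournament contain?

5

Win totals: Sofia 4, Owen 5, Felix 1, Ximena 2, Carmen 5, Quinn 3, Esme 1.
A player with w wins dominates both others in C(w,2) triples; summing gives 6 + 10 + 0 + 1 + 10 + 3 + 0 = 30 transitive triples.
Total triples C(7,3) = 35, so cyclic triples = 35 − 30 = 5.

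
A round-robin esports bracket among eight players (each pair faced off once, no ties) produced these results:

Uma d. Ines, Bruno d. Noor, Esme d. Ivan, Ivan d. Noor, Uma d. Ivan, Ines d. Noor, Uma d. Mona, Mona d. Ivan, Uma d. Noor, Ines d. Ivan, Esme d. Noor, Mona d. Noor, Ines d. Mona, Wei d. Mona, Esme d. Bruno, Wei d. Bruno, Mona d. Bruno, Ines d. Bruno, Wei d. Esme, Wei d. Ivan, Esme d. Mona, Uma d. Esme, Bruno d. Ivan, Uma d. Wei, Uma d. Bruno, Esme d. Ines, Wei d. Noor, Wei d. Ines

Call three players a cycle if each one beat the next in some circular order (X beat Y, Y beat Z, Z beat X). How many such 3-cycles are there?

0

Win totals: Noor 0, Wei 6, Esme 5, Ivan 1, Bruno 2, Uma 7, Ines 4, Mona 3.
A player with w wins dominates both others in C(w,2) triples; summing gives 0 + 15 + 10 + 0 + 1 + 21 + 6 + 3 = 56 transitive triples.
Total triples C(8,3) = 56, so cyclic triples = 56 − 56 = 0.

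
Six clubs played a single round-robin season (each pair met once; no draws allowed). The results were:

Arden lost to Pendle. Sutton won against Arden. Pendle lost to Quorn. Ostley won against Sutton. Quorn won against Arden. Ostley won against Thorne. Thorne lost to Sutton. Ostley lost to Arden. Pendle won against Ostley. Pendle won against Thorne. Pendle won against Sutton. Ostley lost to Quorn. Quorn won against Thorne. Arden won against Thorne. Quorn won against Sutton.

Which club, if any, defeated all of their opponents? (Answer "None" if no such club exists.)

Quorn has 5 wins out of 5 opponents — a perfect record.

Quorn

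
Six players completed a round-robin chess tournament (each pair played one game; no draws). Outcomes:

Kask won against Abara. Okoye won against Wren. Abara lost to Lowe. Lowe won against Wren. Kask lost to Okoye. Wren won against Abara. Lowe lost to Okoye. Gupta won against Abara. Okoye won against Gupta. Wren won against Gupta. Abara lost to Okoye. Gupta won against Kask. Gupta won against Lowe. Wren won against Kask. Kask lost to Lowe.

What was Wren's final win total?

3

Wren's results: beat Kask, Abara, Gupta; lost to Okoye, Lowe.
That is 3 wins.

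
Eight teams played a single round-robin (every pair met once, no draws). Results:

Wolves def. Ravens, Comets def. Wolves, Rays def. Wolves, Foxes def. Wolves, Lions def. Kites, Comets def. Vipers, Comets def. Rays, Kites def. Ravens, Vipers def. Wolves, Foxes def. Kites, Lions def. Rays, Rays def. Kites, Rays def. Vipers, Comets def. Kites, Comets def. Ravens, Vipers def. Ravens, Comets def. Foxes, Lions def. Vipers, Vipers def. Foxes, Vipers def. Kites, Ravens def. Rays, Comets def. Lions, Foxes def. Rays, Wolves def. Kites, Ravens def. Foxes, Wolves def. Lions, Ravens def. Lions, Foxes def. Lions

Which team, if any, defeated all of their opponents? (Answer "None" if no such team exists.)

Comets has 7 wins out of 7 opponents — a perfect record.

Comets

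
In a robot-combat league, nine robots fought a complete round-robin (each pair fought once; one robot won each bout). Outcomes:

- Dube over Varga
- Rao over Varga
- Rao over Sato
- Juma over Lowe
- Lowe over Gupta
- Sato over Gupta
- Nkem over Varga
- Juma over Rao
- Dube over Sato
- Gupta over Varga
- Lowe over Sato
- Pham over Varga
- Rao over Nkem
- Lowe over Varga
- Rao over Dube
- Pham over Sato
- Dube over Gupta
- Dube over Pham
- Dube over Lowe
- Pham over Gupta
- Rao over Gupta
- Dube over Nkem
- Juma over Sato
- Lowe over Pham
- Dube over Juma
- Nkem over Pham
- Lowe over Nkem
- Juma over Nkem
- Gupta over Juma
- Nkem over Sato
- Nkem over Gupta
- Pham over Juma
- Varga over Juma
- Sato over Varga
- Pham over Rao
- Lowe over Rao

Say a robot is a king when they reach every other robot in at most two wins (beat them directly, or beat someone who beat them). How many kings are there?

Sato cannot reach Dube, Nkem, Rao, Pham, Lowe in two steps.
Dube reaches everyone (king).
Gupta cannot reach Dube, Pham in two steps.
Nkem cannot reach Dube, Lowe in two steps.
Rao reaches everyone (king).
Varga cannot reach Dube, Gupta, Pham in two steps.
Pham reaches everyone (king).
Lowe reaches everyone (king).
Juma reaches everyone (king).
Kings: Dube, Rao, Pham, Lowe, Juma — 5.

5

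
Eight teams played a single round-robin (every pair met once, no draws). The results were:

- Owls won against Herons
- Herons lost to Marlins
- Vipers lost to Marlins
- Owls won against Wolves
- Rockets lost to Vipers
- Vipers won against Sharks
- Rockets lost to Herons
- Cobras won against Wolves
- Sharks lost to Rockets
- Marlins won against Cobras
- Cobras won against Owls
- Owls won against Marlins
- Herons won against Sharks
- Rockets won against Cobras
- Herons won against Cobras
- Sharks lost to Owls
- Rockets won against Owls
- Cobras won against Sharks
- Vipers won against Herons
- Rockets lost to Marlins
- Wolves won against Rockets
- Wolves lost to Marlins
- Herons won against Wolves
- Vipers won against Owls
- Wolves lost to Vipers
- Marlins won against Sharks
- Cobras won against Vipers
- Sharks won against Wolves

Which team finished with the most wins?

Marlins

Win totals: Rockets 3, Vipers 5, Cobras 4, Sharks 1, Marlins 6, Herons 4, Wolves 1, Owls 4.
Marlins leads with 6 wins (next highest: 5).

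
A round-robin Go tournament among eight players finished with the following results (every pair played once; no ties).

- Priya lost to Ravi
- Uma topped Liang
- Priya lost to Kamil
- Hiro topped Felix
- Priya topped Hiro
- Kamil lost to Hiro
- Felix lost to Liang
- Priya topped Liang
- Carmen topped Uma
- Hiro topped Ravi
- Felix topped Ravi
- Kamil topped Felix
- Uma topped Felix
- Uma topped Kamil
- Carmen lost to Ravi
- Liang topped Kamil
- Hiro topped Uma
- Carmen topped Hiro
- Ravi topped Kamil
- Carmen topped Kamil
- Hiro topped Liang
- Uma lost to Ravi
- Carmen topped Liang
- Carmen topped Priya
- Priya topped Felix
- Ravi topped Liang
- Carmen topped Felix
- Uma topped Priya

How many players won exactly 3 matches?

Win totals: Carmen 6, Priya 3, Kamil 2, Liang 2, Ravi 5, Uma 4, Hiro 5, Felix 1.
Exactly 3: Priya — 1 player.

1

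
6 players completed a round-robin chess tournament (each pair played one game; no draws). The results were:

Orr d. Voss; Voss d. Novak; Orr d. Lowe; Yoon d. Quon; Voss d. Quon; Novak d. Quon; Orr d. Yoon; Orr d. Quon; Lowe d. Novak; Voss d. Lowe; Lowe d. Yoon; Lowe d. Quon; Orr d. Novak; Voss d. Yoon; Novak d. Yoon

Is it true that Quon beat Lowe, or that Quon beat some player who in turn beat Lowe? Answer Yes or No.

No

Quon did not beat Lowe directly.
Quon beat no one, so there is no intermediate player.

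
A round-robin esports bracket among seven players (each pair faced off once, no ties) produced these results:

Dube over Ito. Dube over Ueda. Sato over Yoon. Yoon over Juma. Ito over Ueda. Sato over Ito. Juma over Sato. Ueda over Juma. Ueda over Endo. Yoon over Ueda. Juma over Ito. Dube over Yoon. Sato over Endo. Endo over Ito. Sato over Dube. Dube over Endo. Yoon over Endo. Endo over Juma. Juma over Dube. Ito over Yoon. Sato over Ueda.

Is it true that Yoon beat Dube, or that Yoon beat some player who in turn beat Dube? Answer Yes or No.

Yoon did not beat Dube directly.
Yoon beat Juma, Endo, Ueda. Of those, Juma beat Dube.

Yes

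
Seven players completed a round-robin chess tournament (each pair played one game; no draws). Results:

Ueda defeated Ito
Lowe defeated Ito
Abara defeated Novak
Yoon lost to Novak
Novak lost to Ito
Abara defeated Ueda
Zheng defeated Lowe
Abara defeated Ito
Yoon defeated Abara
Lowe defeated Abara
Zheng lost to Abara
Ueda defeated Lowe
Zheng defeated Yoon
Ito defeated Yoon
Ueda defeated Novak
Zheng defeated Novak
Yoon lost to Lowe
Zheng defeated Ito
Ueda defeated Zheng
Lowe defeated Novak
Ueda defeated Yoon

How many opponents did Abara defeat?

Abara's results: beat Novak, Ito, Ueda, Zheng; lost to Yoon, Lowe.
That is 4 wins.

4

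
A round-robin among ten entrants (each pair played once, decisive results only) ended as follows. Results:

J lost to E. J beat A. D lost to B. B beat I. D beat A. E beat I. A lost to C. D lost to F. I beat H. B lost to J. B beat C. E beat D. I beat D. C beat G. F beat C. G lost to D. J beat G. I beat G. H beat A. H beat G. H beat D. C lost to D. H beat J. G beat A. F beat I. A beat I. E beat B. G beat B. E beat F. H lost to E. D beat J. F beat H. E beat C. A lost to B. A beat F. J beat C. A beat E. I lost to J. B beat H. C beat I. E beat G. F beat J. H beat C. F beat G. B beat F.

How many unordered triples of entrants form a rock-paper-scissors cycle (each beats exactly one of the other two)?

26

Win totals: A 3, B 6, C 3, D 4, E 8, F 6, G 2, H 5, I 3, J 5.
An entrant with w wins dominates both others in C(w,2) triples; summing gives 3 + 15 + 3 + 6 + 28 + 15 + 1 + 10 + 3 + 10 = 94 transitive triples.
Total triples C(10,3) = 120, so cyclic triples = 120 − 94 = 26.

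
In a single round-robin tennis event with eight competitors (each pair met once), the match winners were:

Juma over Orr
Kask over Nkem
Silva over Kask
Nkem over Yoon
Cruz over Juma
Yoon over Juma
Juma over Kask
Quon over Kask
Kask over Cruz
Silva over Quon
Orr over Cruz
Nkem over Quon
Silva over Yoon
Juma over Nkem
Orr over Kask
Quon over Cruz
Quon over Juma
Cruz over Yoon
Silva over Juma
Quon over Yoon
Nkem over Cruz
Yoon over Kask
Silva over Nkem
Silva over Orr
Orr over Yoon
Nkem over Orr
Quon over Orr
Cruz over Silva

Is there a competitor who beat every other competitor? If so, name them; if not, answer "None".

Highest win total is Silva with 6 (out of 7 possible).
Silva lost to Cruz, so no competitor went undefeated.

None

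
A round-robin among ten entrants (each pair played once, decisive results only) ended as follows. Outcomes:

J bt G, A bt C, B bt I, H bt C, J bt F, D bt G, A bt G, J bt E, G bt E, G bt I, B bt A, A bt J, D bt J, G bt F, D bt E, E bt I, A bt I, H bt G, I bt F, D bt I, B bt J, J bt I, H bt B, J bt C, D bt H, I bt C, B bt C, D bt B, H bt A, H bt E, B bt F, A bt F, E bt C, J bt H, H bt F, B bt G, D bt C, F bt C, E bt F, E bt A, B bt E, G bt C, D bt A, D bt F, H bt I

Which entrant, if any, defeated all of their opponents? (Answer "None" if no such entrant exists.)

D has 9 wins out of 9 opponents — a perfect record.

D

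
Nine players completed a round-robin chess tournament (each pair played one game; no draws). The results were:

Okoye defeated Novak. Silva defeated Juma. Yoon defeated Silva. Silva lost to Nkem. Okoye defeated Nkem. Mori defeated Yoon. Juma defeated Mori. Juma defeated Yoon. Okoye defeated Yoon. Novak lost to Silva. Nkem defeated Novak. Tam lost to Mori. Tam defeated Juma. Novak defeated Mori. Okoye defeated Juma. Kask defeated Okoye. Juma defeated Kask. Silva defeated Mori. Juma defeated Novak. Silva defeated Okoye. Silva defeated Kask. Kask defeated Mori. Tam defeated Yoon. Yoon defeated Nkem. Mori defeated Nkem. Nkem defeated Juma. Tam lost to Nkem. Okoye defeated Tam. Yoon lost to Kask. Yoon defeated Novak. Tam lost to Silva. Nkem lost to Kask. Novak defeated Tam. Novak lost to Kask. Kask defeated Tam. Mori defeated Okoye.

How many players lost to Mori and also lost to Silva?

Mori beat: Okoye, Tam, Nkem, Yoon.
Silva beat: Kask, Okoye, Tam, Juma, Mori, Novak.
Both beat: Okoye, Tam — 2.

2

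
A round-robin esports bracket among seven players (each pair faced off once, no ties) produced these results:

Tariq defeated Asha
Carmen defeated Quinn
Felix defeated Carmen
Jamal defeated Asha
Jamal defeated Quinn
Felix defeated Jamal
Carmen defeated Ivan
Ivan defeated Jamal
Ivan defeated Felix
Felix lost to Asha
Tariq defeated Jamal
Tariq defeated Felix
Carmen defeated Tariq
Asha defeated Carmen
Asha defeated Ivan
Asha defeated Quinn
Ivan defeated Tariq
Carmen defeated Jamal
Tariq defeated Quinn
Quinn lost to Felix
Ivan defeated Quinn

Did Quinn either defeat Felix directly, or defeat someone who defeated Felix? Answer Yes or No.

No

Quinn did not beat Felix directly.
Quinn beat no one, so there is no intermediate player.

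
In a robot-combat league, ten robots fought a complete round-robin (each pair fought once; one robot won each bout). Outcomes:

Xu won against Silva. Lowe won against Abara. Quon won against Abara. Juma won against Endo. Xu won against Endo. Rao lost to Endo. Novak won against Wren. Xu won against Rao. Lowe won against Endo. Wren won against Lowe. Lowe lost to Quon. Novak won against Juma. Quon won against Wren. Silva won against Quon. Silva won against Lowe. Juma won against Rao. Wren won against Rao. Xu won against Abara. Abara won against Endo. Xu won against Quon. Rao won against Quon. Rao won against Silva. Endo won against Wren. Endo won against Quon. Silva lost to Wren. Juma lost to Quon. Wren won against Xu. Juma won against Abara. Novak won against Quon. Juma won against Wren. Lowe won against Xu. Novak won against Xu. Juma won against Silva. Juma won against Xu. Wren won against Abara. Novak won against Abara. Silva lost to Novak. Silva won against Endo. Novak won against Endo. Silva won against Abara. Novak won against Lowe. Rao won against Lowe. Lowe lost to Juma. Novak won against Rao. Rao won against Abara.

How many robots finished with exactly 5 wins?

2

Win totals: Novak 9, Silva 4, Quon 4, Xu 5, Lowe 3, Abara 1, Rao 4, Endo 3, Juma 7, Wren 5.
Exactly 5: Xu, Wren — 2 robots.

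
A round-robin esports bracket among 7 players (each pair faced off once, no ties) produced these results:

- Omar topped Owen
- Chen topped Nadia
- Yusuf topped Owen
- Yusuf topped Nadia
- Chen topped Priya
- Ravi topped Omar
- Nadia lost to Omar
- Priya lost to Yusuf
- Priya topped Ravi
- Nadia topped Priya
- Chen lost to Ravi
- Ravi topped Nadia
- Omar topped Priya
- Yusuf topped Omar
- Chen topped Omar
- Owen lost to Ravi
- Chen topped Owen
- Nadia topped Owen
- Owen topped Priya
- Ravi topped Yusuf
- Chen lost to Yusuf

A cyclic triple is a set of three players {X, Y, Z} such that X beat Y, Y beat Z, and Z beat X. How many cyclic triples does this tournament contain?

5

Win totals: Owen 1, Chen 4, Priya 1, Ravi 5, Nadia 2, Omar 3, Yusuf 5.
A player with w wins dominates both others in C(w,2) triples; summing gives 0 + 6 + 0 + 10 + 1 + 3 + 10 = 30 transitive triples.
Total triples C(7,3) = 35, so cyclic triples = 35 − 30 = 5.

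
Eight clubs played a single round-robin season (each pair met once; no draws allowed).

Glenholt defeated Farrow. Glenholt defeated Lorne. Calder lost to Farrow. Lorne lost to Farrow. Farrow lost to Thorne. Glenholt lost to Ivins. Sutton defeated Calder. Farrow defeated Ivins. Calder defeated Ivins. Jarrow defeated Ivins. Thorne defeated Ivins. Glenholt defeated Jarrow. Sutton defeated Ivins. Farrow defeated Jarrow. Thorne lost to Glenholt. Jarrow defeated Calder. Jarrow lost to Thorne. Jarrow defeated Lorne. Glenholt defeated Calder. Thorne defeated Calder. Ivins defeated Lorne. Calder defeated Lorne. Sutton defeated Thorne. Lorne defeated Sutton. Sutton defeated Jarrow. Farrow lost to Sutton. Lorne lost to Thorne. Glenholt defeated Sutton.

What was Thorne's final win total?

5

Thorne's results: beat Jarrow, Lorne, Calder, Farrow, Ivins; lost to Sutton, Glenholt.
That is 5 wins.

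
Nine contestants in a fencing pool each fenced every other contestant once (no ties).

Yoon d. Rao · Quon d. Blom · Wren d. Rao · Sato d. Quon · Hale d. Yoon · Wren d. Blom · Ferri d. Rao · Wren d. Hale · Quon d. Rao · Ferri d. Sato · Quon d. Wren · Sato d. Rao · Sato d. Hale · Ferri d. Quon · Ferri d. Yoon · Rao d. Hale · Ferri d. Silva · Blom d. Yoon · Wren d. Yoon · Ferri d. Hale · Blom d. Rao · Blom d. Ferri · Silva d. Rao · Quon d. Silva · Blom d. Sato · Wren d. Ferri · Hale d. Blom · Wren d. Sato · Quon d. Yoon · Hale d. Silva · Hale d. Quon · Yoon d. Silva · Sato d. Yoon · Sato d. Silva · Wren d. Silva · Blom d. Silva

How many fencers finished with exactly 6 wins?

1

Win totals: Wren 7, Hale 4, Sato 5, Blom 5, Ferri 6, Yoon 2, Silva 1, Rao 1, Quon 5.
Exactly 6: Ferri — 1 fencer.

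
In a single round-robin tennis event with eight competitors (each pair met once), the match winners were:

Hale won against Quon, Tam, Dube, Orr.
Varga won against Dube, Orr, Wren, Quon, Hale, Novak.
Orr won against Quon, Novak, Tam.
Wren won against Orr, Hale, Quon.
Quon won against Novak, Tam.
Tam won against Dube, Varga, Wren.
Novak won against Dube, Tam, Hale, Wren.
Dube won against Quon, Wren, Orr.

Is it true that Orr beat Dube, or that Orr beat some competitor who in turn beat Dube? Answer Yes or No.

Yes

Orr did not beat Dube directly.
Orr beat Novak, Quon, Tam. Of those, Novak beat Dube.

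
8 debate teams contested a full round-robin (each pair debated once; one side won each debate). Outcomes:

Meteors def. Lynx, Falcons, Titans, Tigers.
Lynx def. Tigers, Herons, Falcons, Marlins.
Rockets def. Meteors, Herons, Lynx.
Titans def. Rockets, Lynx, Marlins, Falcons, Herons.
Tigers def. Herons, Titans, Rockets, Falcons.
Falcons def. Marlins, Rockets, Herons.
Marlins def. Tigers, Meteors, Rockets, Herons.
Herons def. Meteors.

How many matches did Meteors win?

4

Meteors' results: beat Falcons, Tigers, Titans, Lynx; lost to Herons, Rockets, Marlins.
That is 4 wins.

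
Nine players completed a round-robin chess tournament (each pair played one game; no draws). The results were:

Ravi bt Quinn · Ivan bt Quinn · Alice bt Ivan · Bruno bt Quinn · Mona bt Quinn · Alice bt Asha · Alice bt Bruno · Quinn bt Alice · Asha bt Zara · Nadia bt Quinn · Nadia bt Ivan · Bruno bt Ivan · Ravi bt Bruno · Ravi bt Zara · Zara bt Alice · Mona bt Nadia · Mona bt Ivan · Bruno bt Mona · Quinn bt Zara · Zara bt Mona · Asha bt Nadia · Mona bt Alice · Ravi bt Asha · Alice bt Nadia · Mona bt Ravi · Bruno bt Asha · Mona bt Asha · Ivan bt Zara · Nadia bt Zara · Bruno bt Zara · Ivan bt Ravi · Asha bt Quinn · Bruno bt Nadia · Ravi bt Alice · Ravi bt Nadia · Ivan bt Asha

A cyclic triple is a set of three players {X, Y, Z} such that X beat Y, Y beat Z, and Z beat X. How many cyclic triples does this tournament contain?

19

Win totals: Nadia 3, Ivan 4, Asha 3, Ravi 6, Bruno 6, Alice 4, Zara 2, Quinn 2, Mona 6.
A player with w wins dominates both others in C(w,2) triples; summing gives 3 + 6 + 3 + 15 + 15 + 6 + 1 + 1 + 15 = 65 transitive triples.
Total triples C(9,3) = 84, so cyclic triples = 84 − 65 = 19.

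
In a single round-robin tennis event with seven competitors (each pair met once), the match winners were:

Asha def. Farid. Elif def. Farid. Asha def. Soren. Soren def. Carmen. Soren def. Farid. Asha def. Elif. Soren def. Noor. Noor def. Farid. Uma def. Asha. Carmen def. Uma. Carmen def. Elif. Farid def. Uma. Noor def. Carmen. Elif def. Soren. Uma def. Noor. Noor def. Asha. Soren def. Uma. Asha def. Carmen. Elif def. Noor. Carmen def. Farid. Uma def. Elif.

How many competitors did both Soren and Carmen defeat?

Soren beat: Carmen, Farid, Noor, Uma.
Carmen beat: Farid, Uma, Elif.
Both beat: Farid, Uma — 2.

2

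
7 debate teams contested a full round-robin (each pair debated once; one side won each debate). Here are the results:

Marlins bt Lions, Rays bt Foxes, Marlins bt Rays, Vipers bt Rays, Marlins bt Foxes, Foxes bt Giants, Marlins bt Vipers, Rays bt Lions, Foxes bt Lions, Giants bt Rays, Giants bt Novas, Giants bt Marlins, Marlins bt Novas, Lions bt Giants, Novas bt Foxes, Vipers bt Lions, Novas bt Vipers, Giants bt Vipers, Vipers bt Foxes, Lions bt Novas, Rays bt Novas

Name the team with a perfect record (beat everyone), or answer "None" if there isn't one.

None

Highest win total is Marlins with 5 (out of 6 possible).
Marlins lost to Giants, so no team went undefeated.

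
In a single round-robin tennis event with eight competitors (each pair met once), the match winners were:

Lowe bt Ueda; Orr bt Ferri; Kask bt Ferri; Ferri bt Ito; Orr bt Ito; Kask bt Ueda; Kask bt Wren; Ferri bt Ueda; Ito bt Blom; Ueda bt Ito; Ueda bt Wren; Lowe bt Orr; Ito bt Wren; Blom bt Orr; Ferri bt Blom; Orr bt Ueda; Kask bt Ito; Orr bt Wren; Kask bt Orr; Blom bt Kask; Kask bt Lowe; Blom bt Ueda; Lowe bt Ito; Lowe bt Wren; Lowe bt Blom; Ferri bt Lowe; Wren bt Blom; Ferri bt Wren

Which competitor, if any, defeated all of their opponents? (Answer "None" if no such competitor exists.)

None

Highest win total is Kask with 6 (out of 7 possible).
Kask lost to Blom, so no competitor went undefeated.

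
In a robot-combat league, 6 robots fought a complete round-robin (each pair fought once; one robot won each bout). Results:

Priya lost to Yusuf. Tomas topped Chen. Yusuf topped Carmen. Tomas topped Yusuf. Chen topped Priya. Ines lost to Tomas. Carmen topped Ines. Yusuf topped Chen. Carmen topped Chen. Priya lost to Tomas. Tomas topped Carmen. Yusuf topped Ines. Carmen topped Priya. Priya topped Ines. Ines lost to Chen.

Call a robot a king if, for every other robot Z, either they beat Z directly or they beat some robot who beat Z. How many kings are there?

Ines cannot reach Chen, Tomas, Carmen, Priya, Yusuf in two steps.
Chen cannot reach Tomas, Carmen, Yusuf in two steps.
Tomas reaches everyone (king).
Carmen cannot reach Tomas, Yusuf in two steps.
Priya cannot reach Chen, Tomas, Carmen, Yusuf in two steps.
Yusuf cannot reach Tomas in two steps.
Kings: Tomas — 1.

1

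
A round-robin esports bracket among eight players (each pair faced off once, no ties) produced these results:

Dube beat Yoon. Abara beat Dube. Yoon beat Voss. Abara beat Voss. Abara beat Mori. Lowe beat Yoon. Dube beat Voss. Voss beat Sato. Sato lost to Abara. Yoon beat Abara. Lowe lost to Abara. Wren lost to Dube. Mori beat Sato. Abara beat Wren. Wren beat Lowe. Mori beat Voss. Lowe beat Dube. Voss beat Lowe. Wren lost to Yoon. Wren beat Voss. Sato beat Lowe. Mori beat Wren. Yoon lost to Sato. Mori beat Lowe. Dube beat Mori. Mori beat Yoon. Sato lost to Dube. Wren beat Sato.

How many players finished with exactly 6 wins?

Win totals: Dube 5, Voss 2, Lowe 2, Abara 6, Sato 2, Mori 5, Wren 3, Yoon 3.
Exactly 6: Abara — 1 player.

1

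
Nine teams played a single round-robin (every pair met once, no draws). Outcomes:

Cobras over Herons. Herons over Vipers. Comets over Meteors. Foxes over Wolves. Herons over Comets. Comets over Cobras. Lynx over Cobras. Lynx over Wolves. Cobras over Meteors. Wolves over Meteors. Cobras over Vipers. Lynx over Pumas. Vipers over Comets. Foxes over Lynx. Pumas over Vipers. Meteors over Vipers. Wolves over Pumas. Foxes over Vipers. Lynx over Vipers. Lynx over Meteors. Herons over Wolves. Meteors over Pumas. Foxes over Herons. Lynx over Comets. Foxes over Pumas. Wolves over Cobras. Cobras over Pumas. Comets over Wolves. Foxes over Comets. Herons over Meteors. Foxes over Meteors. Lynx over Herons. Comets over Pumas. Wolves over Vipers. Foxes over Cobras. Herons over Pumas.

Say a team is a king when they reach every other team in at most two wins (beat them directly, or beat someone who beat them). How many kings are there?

1

Wolves cannot reach Foxes, Lynx in two steps.
Foxes reaches everyone (king).
Lynx cannot reach Foxes in two steps.
Herons cannot reach Foxes, Lynx in two steps.
Cobras cannot reach Foxes, Lynx in two steps.
Comets cannot reach Foxes, Lynx in two steps.
Pumas cannot reach Wolves, Foxes, Lynx, Herons, Cobras, Meteors in two steps.
Meteors cannot reach Wolves, Foxes, Lynx, Herons, Cobras in two steps.
Vipers cannot reach Foxes, Lynx, Herons in two steps.
Kings: Foxes — 1.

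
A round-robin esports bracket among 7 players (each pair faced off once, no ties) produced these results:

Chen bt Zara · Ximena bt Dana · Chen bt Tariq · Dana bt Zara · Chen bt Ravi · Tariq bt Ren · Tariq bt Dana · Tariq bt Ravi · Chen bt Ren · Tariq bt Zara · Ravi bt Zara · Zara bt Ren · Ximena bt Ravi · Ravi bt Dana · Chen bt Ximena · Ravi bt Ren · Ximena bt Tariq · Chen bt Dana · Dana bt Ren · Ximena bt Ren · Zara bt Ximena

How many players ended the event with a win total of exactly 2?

2

Win totals: Zara 2, Ravi 3, Chen 6, Ren 0, Dana 2, Ximena 4, Tariq 4.
Exactly 2: Zara, Dana — 2 players.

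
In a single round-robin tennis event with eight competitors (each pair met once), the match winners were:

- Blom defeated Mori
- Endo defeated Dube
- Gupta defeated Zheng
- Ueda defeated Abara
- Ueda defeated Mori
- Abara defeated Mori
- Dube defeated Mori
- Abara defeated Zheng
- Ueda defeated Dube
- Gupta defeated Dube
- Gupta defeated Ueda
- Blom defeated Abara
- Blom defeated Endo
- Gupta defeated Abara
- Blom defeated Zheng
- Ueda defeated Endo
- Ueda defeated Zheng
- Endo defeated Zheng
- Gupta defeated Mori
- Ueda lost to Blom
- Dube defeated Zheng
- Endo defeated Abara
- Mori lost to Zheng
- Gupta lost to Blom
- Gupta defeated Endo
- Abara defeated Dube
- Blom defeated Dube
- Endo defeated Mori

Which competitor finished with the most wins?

Blom

Win totals: Mori 0, Zheng 1, Gupta 6, Endo 4, Ueda 5, Abara 3, Dube 2, Blom 7.
Blom leads with 7 wins (next highest: 6).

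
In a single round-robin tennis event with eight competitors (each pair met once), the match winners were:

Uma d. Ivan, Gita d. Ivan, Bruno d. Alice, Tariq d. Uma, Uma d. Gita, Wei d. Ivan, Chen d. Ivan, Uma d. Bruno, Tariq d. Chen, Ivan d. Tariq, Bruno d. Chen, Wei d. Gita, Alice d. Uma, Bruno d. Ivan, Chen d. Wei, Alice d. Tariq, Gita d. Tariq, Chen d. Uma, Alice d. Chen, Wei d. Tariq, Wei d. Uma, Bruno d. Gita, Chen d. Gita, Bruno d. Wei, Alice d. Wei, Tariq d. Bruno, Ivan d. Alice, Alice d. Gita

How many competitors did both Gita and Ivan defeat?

Gita beat: Ivan, Tariq.
Ivan beat: Tariq, Alice.
Both beat: Tariq — 1.

1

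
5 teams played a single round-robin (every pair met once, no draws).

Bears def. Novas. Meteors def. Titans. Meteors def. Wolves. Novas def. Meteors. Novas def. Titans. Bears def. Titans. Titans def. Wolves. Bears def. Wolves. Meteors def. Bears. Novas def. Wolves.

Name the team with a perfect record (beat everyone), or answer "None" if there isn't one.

None

Highest win total is Novas with 3 (out of 4 possible).
Novas lost to Bears, so no team went undefeated.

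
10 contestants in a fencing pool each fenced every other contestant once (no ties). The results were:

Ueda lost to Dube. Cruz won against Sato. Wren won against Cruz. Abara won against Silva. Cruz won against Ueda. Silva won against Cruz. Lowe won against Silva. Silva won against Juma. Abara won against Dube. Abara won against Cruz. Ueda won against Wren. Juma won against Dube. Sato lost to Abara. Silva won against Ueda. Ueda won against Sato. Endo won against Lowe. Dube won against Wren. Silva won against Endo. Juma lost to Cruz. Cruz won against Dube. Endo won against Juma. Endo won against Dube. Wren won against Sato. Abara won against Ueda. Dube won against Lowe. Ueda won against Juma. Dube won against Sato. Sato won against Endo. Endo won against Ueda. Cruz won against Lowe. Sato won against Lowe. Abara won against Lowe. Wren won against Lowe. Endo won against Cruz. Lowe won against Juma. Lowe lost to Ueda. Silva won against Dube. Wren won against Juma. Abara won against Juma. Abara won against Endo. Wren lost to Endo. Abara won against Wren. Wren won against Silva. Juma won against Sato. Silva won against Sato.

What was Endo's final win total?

6

Endo's results: beat Ueda, Wren, Dube, Cruz, Lowe, Juma; lost to Silva, Sato, Abara.
That is 6 wins.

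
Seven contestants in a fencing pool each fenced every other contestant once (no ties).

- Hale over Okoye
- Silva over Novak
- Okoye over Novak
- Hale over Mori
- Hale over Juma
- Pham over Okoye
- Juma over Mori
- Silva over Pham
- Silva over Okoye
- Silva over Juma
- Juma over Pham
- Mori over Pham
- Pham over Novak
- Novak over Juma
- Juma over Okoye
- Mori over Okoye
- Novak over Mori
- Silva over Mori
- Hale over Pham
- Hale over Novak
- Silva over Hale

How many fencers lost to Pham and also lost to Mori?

Pham beat: Novak, Okoye.
Mori beat: Okoye, Pham.
Both beat: Okoye — 1.

1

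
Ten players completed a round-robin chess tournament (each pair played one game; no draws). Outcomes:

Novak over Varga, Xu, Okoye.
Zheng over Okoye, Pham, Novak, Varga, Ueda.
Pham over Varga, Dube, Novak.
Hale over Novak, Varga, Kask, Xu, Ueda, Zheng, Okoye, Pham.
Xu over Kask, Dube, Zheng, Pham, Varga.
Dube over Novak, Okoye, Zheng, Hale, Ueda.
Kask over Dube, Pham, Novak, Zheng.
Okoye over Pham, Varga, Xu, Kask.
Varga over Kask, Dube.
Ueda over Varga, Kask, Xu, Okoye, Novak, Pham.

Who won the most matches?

Hale

Win totals: Varga 2, Pham 3, Kask 4, Dube 5, Hale 8, Zheng 5, Novak 3, Xu 5, Ueda 6, Okoye 4.
Hale leads with 8 wins (next highest: 6).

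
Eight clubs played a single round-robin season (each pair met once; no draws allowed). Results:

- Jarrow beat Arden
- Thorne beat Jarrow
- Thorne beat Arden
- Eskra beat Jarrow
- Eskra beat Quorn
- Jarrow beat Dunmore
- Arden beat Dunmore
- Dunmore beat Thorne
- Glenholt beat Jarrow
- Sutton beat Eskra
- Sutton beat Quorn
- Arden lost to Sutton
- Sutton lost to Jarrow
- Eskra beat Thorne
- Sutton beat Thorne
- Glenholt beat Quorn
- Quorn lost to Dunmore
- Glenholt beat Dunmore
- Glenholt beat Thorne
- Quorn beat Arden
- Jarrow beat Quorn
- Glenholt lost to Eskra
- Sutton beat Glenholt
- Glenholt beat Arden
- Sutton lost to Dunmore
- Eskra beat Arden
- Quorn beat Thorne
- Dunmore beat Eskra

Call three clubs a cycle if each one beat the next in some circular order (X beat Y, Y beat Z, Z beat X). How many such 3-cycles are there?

12

Win totals: Quorn 2, Dunmore 4, Arden 1, Sutton 5, Thorne 2, Jarrow 4, Glenholt 5, Eskra 5.
A club with w wins dominates both others in C(w,2) triples; summing gives 1 + 6 + 0 + 10 + 1 + 6 + 10 + 10 = 44 transitive triples.
Total triples C(8,3) = 56, so cyclic triples = 56 − 44 = 12.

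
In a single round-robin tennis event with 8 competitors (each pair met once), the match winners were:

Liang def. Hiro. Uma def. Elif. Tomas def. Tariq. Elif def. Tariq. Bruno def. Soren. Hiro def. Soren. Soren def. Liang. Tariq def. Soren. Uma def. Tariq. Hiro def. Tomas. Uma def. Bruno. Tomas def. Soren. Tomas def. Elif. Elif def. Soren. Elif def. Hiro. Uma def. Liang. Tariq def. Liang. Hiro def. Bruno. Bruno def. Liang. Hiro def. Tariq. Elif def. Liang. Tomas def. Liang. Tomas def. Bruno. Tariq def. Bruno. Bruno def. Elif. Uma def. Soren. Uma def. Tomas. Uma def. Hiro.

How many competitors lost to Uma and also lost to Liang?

Uma beat: Elif, Hiro, Bruno, Tariq, Soren, Tomas, Liang.
Liang beat: Hiro.
Both beat: Hiro — 1.

1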